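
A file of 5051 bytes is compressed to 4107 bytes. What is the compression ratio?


Ratio = original / compressed = 5051 / 4107 = 1.2299

1.2299


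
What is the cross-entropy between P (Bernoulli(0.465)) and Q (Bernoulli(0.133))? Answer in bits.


H(P,Q) = -p*log2(q) - (1-p)*log2(1-q). -0.465*log2(0.133) = 1.353383; -0.535*log2(0.867) = 0.110154. H(P,Q) = 1.353383 + 0.110154 = 1.4635

1.4635 bits


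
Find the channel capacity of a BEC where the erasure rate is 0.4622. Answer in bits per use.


C = 1 - epsilon = 1 - 0.4622 = 0.5378

0.5378 bits


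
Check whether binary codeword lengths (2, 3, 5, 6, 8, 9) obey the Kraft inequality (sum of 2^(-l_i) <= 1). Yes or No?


Kraft sum = sum(2^(-l_i)) = 0.4277, need <= 1. Result: satisfied (a binary prefix-free code with these lengths exists)

Yes


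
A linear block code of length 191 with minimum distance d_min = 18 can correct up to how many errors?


Correction capability = floor((d-1)/2) = floor((18-1)/2) = 8

8 errors


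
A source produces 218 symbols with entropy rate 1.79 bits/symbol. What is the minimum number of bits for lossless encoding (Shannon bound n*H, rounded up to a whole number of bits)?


Minimum bits >= n * H = 218 * 1.79 = 390.22, rounded up to a whole number of bits = 391

391 bits


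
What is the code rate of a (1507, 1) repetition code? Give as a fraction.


Rate = k/n = 1/1507

1/1507


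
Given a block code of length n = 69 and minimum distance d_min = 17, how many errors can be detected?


Detection capability = d_min - 1 = 17 - 1 = 16

16 errors


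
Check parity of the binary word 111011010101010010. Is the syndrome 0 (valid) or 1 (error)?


Syndrome = XOR of all bits = 1 XOR 1 XOR 1 XOR 0 XOR 1 XOR 1 XOR 0 XOR 1 XOR 0 XOR 1 XOR 0 XOR 1 XOR 0 XOR 1 XOR 0 XOR 0 XOR 1 XOR 0 = 0

0


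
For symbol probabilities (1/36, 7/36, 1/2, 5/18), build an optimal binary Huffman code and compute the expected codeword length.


Huffman construction (repeatedly merge the two least-probable nodes; each merge adds 1 bit to every symbol beneath it): 1/36 + 7/36 = 2/9; 2/9 + 5/18 = 1/2; 1/2 + 1/2 = 1. Resulting codeword lengths (in the order the probabilities were given): (3, 3, 1, 2). L_avg = sum(p_i * l_i) = 1/36*3 + 7/36*3 + 1/2*1 + 5/18*2 = 31/18 = 1.7222

1.7222 bits


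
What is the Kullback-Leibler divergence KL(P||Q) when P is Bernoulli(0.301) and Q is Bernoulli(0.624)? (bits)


KL = p*log2(p/q) + (1-p)*log2((1-p)/(1-q)) = 0.301*log2(0.301/0.624) + 0.699*log2(0.699/0.376) = 0.3087

0.3087 bits


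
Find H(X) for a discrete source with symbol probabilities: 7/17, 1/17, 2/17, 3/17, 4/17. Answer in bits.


H = -sum(p_i * log2(p_i)). Terms: -(7/17)*log2(7/17) = 0.527103; -(1/17)*log2(1/17) = 0.240439; -(2/17)*log2(2/17) = 0.363231; -(3/17)*log2(3/17) = 0.441618; -(4/17)*log2(4/17) = 0.491168. H = 0.527103 + 0.240439 + 0.363231 + 0.441618 + 0.491168 = 2.0636

2.0636 bits


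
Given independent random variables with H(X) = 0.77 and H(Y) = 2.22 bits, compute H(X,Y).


For independent variables, H(X,Y) = H(X) + H(Y) = 0.77 + 2.22 = 2.99

2.99 bits


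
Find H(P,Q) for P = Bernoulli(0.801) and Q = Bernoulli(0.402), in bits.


H(P,Q) = -p*log2(q) - (1-p)*log2(1-q). -0.801*log2(0.402) = 1.053101; -0.199*log2(0.598) = 0.147615. H(P,Q) = 1.053101 + 0.147615 = 1.2007

1.2007 bits


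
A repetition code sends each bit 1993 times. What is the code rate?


Rate = k/n = 1/1993

1/1993


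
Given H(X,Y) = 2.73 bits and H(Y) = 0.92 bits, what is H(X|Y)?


H(X|Y) = H(X,Y) - H(Y) = 2.73 - 0.92 = 1.81

1.81 bits


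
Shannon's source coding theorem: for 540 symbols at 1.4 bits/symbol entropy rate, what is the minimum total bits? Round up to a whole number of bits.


Minimum bits >= n * H = 540 * 1.4 = 756.0, rounded up to a whole number of bits = 756

756 bits


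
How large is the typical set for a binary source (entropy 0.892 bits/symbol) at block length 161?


log2|A_typical| = nH = 161 * 0.892 = 143.612, so |A_typical| ~ 2^143.612 = 1.704e+43

1.704e+43


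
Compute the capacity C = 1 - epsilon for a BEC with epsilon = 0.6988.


C = 1 - epsilon = 1 - 0.6988 = 0.3012

0.3012 bits


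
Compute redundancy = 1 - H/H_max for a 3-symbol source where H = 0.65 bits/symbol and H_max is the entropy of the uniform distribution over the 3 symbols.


H_max = log2(K) = log2(3) = 1.585 bits/symbol. Redundancy = 1 - H/H_max = 1 - 0.65/1.585 = 1 - 0.4101 = 0.5899

0.5899


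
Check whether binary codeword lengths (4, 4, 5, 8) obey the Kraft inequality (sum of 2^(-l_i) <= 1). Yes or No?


Kraft sum = sum(2^(-l_i)) = 0.1602, need <= 1. Result: satisfied (a binary prefix-free code with these lengths exists)

Yes


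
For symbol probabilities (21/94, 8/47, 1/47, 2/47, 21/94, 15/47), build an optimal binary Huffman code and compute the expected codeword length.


Huffman construction (repeatedly merge the two least-probable nodes; each merge adds 1 bit to every symbol beneath it): 1/47 + 2/47 = 3/47; 3/47 + 8/47 = 11/47; 21/94 + 21/94 = 21/47; 11/47 + 15/47 = 26/47; 21/47 + 26/47 = 1. Resulting codeword lengths (in the order the probabilities were given): (2, 3, 4, 4, 2, 2). L_avg = sum(p_i * l_i) = 21/94*2 + 8/47*3 + 1/47*4 + 2/47*4 + 21/94*2 + 15/47*2 = 108/47 = 2.2979

2.2979 bits


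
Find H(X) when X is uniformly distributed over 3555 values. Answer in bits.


H = log2(n) = log2(3555) = 11.7956

11.7956 bits


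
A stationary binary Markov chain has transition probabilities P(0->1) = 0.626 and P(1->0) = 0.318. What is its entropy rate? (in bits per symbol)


Stationary distribution: pi_0 = p10/(p01+p10) = 0.3369, pi_1 = 0.6631. Entropy rate H' = pi_0*H(p01) + pi_1*H(p10) = 0.3369*0.9537 + 0.6631*0.9022 = 0.9195

0.9195 bits/symbol


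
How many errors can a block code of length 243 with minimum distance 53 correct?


Correction capability = floor((d-1)/2) = floor((53-1)/2) = 26

26 errors


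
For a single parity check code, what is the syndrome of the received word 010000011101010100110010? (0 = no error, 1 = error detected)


Syndrome = XOR of all bits = 0 XOR 1 XOR 0 XOR 0 XOR 0 XOR 0 XOR 0 XOR 1 XOR 1 XOR 1 XOR 0 XOR 1 XOR 0 XOR 1 XOR 0 XOR 1 XOR 0 XOR 0 XOR 1 XOR 1 XOR 0 XOR 0 XOR 1 XOR 0 = 0

0


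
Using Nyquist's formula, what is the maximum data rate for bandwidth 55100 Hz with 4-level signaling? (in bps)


Rate = 2 * B * log2(M) = 2 * 55100 * 2.0 = 220400.0

220400.0 bps


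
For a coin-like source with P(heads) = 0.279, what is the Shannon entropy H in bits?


H = -p*log2(p) - (1-p)*log2(1-p). -0.279*log2(0.279) = 0.513824; -0.721*log2(0.721) = 0.340261. H = 0.513824 + 0.340261 = 0.8541

0.8541 bits


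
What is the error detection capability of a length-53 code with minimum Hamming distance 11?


Detection capability = d_min - 1 = 11 - 1 = 10

10 errors


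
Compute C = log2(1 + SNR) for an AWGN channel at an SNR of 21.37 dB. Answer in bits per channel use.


SNR_linear = 10^(21.37/10) = 137.0882; C = log2(1 + SNR_linear) = log2(1 + 137.0882) = 7.1094

7.1094 bits/channel use


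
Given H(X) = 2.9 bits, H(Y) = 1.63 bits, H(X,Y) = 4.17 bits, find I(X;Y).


I(X;Y) = H(X) + H(Y) - H(X,Y) = 2.9 + 1.63 - 4.17 = 0.36

0.36 bits


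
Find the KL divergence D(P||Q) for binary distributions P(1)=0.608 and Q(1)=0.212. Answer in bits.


KL = p*log2(p/q) + (1-p)*log2((1-p)/(1-q)) = 0.608*log2(0.608/0.212) + 0.392*log2(0.392/0.788) = 0.5293

0.5293 bits


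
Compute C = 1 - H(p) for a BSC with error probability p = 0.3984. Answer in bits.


H(p) = -p*log2(p) - (1-p)*log2(1-p) = -0.3984*log2(0.3984) - 0.6016*log2(0.6016) = 0.528960 + 0.441047 = 0.97. C = 1 - H(p) = 1 - 0.97 = 0.03

0.03 bits


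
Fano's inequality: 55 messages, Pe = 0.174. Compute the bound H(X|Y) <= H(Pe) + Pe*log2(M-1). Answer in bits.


H(Pe) = -Pe*log2(Pe) - (1-Pe)*log2(1-Pe) = -0.174*log2(0.174) - 0.826*log2(0.826) = 0.438974 + 0.227799 = 0.6668. Pe*log2(M-1) = 0.174*log2(54) = 1.001350. Bound = H(Pe) + Pe*log2(M-1) = 0.438974 + 0.227799 + 1.001350 = 1.6681

1.6681 bits


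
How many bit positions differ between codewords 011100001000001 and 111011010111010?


Count differing positions: ^ . . ^ ^ ^ . ^ ^ ^ ^ ^ . ^ ^ = 11 differences

11


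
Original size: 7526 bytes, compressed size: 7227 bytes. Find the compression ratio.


Ratio = original / compressed = 7526 / 7227 = 1.0414

1.0414


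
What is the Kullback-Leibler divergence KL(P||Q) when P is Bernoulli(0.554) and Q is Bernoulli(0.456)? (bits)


KL = p*log2(p/q) + (1-p)*log2((1-p)/(1-q)) = 0.554*log2(0.554/0.456) + 0.446*log2(0.446/0.544) = 0.0278

0.0278 bits


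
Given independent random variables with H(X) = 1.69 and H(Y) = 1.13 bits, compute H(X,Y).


For independent variables, H(X,Y) = H(X) + H(Y) = 1.69 + 1.13 = 2.82

2.82 bits


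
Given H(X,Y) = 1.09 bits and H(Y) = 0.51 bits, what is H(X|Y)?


H(X|Y) = H(X,Y) - H(Y) = 1.09 - 0.51 = 0.58

0.58 bits


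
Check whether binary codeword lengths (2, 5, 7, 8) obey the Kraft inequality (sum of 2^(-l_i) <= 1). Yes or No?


Kraft sum = sum(2^(-l_i)) = 0.293, need <= 1. Result: satisfied (a binary prefix-free code with these lengths exists)

Yes


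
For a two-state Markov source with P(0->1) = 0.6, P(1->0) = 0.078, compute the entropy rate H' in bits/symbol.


Stationary distribution: pi_0 = p10/(p01+p10) = 0.115, pi_1 = 0.885. Entropy rate H' = pi_0*H(p01) + pi_1*H(p10) = 0.115*0.971 + 0.885*0.3951 = 0.4613

0.4613 bits/symbol


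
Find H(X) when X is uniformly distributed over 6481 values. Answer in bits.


H = log2(n) = log2(6481) = 12.662

12.662 bits


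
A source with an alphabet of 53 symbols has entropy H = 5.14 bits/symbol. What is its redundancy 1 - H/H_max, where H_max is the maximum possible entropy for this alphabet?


H_max = log2(K) = log2(53) = 5.7279 bits/symbol. Redundancy = 1 - H/H_max = 1 - 5.14/5.7279 = 1 - 0.8974 = 0.1026

0.1026


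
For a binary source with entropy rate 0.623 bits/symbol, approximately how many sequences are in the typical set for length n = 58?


log2|A_typical| = nH = 58 * 0.623 = 36.134, so |A_typical| ~ 2^36.134 = 7.541e+10

7.541e+10


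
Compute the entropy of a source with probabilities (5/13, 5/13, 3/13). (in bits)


H = -sum(p_i * log2(p_i)). Terms: -(5/13)*log2(5/13) = 0.530197; -(5/13)*log2(5/13) = 0.530197; -(3/13)*log2(3/13) = 0.488187. H = 0.530197 + 0.530197 + 0.488187 = 1.5486

1.5486 bits


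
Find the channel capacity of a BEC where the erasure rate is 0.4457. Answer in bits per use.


C = 1 - epsilon = 1 - 0.4457 = 0.5543

0.5543 bits


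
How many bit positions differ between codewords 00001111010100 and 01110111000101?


Count differing positions: . ^ ^ ^ ^ . . . . ^ . . . ^ = 6 differences

6


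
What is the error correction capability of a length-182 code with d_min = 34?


Correction capability = floor((d-1)/2) = floor((34-1)/2) = 16

16 errors


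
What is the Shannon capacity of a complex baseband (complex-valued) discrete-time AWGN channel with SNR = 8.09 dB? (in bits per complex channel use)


SNR_linear = 10^(8.09/10) = 6.4417; C = log2(1 + SNR_linear) = log2(1 + 6.4417) = 2.8956

2.8956 bits/channel use


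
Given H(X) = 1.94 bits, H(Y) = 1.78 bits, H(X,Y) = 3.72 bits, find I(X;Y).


I(X;Y) = H(X) + H(Y) - H(X,Y) = 1.94 + 1.78 - 3.72 = 0.0

0.0 bits


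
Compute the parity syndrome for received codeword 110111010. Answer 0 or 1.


Syndrome = XOR of all bits = 1 XOR 1 XOR 0 XOR 1 XOR 1 XOR 1 XOR 0 XOR 1 XOR 0 = 0

0


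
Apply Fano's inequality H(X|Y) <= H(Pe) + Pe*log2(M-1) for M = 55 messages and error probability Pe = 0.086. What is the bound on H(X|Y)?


H(Pe) = -Pe*log2(Pe) - (1-Pe)*log2(1-Pe) = -0.086*log2(0.086) - 0.914*log2(0.914) = 0.304399 + 0.118577 = 0.423. Pe*log2(M-1) = 0.086*log2(54) = 0.494920. Bound = H(Pe) + Pe*log2(M-1) = 0.304399 + 0.118577 + 0.494920 = 0.9179

0.9179 bits


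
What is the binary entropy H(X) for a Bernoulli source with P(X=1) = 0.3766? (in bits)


H = -p*log2(p) - (1-p)*log2(1-p). -0.3766*log2(0.3766) = 0.530590; -0.6234*log2(0.6234) = 0.425015. H = 0.530590 + 0.425015 = 0.9556

0.9556 bits


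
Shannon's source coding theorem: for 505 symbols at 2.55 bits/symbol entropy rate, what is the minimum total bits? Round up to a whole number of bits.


Minimum bits >= n * H = 505 * 2.55 = 1287.75, rounded up to a whole number of bits = 1288

1288 bits


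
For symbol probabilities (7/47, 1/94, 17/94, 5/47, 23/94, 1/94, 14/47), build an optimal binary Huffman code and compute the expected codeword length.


Huffman construction (repeatedly merge the two least-probable nodes; each merge adds 1 bit to every symbol beneath it): 1/94 + 1/94 = 1/47; 1/47 + 5/47 = 6/47; 6/47 + 7/47 = 13/47; 17/94 + 23/94 = 20/47; 13/47 + 14/47 = 27/47; 20/47 + 27/47 = 1. Resulting codeword lengths (in the order the probabilities were given): (3, 5, 2, 4, 2, 5, 2). L_avg = sum(p_i * l_i) = 7/47*3 + 1/94*5 + 17/94*2 + 5/47*4 + 23/94*2 + 1/94*5 + 14/47*2 = 114/47 = 2.4255

2.4255 bits


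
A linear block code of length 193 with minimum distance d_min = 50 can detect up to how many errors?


Detection capability = d_min - 1 = 50 - 1 = 49

49 errors


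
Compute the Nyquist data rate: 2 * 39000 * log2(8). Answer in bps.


Rate = 2 * B * log2(M) = 2 * 39000 * 3.0 = 234000.0

234000.0 bps


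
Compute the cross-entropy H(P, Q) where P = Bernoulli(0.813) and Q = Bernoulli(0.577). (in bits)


H(P,Q) = -p*log2(q) - (1-p)*log2(1-q). -0.813*log2(0.577) = 0.644999; -0.187*log2(0.423) = 0.232118. H(P,Q) = 0.644999 + 0.232118 = 0.8771

0.8771 bits


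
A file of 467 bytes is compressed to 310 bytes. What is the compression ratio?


Ratio = original / compressed = 467 / 310 = 1.5065

1.5065


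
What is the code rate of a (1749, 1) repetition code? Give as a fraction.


Rate = k/n = 1/1749

1/1749


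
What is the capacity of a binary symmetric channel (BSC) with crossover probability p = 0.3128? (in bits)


H(p) = -p*log2(p) - (1-p)*log2(1-p) = -0.3128*log2(0.3128) - 0.6872*log2(0.6872) = 0.524468 + 0.371911 = 0.8964. C = 1 - H(p) = 1 - 0.8964 = 0.1036

0.1036 bits


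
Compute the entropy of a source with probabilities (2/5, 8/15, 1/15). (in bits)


H = -sum(p_i * log2(p_i)). Terms: -(2/5)*log2(2/5) = 0.528771; -(8/15)*log2(8/15) = 0.483675; -(1/15)*log2(1/15) = 0.260459. H = 0.528771 + 0.483675 + 0.260459 = 1.2729

1.2729 bits


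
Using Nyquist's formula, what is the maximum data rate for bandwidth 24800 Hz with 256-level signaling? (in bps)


Rate = 2 * B * log2(M) = 2 * 24800 * 8.0 = 396800.0

396800.0 bps


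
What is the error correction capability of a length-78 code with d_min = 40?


Correction capability = floor((d-1)/2) = floor((40-1)/2) = 19

19 errors


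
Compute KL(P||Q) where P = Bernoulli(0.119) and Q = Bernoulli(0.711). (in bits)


KL = p*log2(p/q) + (1-p)*log2((1-p)/(1-q)) = 0.119*log2(0.119/0.711) + 0.881*log2(0.881/0.289) = 1.1098

1.1098 bits


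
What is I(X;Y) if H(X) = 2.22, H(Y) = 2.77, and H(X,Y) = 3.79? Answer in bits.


I(X;Y) = H(X) + H(Y) - H(X,Y) = 2.22 + 2.77 - 3.79 = 1.2

1.2 bits


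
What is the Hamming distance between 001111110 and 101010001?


Count differing positions: ^ . . ^ . ^ ^ ^ ^ = 6 differences

6


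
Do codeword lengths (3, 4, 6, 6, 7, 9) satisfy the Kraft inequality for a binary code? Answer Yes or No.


Kraft sum = sum(2^(-l_i)) = 0.2285, need <= 1. Result: satisfied (a binary prefix-free code with these lengths exists)

Yes


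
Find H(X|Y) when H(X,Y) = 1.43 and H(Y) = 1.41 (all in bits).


H(X|Y) = H(X,Y) - H(Y) = 1.43 - 1.41 = 0.02

0.02 bits


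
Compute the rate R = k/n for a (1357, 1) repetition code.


Rate = k/n = 1/1357

1/1357


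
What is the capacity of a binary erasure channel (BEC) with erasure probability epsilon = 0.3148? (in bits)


C = 1 - epsilon = 1 - 0.3148 = 0.6852

0.6852 bits


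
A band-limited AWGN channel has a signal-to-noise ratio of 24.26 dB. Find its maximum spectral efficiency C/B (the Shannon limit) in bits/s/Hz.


SNR_linear = 10^(24.26/10) = 266.6859; C/B = log2(1 + SNR_linear) = log2(1 + 266.6859) = 8.0644

8.0644 bits/s/Hz


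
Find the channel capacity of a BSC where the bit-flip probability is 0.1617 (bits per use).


H(p) = -p*log2(p) - (1-p)*log2(1-p) = -0.1617*log2(0.1617) - 0.8383*log2(0.8383) = 0.425046 + 0.213315 = 0.6384. C = 1 - H(p) = 1 - 0.6384 = 0.3616

0.3616 bits


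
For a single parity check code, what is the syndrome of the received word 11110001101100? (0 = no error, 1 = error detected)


Syndrome = XOR of all bits = 1 XOR 1 XOR 1 XOR 1 XOR 0 XOR 0 XOR 0 XOR 1 XOR 1 XOR 0 XOR 1 XOR 1 XOR 0 XOR 0 = 0

0


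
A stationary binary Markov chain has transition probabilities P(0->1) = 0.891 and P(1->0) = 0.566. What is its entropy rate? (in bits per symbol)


Stationary distribution: pi_0 = p10/(p01+p10) = 0.3885, pi_1 = 0.6115. Entropy rate H' = pi_0*H(p01) + pi_1*H(p10) = 0.3885*0.4969 + 0.6115*0.9874 = 0.7968

0.7968 bits/symbol


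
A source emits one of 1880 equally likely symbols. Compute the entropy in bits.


H = log2(n) = log2(1880) = 10.8765

10.8765 bits


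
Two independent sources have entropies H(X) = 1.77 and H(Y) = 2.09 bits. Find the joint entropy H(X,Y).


For independent variables, H(X,Y) = H(X) + H(Y) = 1.77 + 2.09 = 3.86

3.86 bits


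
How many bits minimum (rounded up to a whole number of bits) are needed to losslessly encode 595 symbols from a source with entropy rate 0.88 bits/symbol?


Minimum bits >= n * H = 595 * 0.88 = 523.6, rounded up to a whole number of bits = 524

524 bits


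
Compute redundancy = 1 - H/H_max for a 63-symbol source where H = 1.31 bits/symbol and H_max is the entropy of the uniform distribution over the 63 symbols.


H_max = log2(K) = log2(63) = 5.9773 bits/symbol. Redundancy = 1 - H/H_max = 1 - 1.31/5.9773 = 1 - 0.2192 = 0.7808

0.7808


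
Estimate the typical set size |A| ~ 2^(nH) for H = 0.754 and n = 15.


log2|A_typical| = nH = 15 * 0.754 = 11.31, so |A_typical| ~ 2^11.31 = 2.539e+03

2.539e+03


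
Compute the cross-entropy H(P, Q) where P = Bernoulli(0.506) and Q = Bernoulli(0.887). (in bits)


H(P,Q) = -p*log2(q) - (1-p)*log2(1-q). -0.506*log2(0.887) = 0.087535; -0.494*log2(0.113) = 1.553929. H(P,Q) = 0.087535 + 1.553929 = 1.6415

1.6415 bits


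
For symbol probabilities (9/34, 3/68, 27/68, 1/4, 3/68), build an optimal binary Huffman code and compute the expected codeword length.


Huffman construction (repeatedly merge the two least-probable nodes; each merge adds 1 bit to every symbol beneath it): 3/68 + 3/68 = 3/34; 3/34 + 1/4 = 23/68; 9/34 + 23/68 = 41/68; 27/68 + 41/68 = 1. Resulting codeword lengths (in the order the probabilities were given): (2, 4, 1, 3, 4). L_avg = sum(p_i * l_i) = 9/34*2 + 3/68*4 + 27/68*1 + 1/4*3 + 3/68*4 = 69/34 = 2.0294

2.0294 bits


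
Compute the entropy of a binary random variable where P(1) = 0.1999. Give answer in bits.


H = -p*log2(p) - (1-p)*log2(1-p). -0.1999*log2(0.1999) = 0.464298; -0.8001*log2(0.8001) = 0.257430. H = 0.464298 + 0.257430 = 0.7217

0.7217 bits


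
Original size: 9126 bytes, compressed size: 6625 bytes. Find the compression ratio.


Ratio = original / compressed = 9126 / 6625 = 1.3775

1.3775


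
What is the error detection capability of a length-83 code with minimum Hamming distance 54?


Detection capability = d_min - 1 = 54 - 1 = 53

53 errors


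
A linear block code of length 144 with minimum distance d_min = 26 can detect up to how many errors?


Detection capability = d_min - 1 = 26 - 1 = 25

25 errors


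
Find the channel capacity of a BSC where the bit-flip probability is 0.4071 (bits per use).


H(p) = -p*log2(p) - (1-p)*log2(1-p) = -0.4071*log2(0.4071) - 0.5929*log2(0.5929) = 0.527823 + 0.447129 = 0.975. C = 1 - H(p) = 1 - 0.975 = 0.025

0.025 bits


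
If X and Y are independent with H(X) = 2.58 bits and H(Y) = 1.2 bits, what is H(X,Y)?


For independent variables, H(X,Y) = H(X) + H(Y) = 2.58 + 1.2 = 3.78

3.78 bits


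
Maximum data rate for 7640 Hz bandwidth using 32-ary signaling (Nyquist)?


Rate = 2 * B * log2(M) = 2 * 7640 * 5.0 = 76400.0

76400.0 bps


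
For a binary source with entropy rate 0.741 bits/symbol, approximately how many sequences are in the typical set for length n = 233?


log2|A_typical| = nH = 233 * 0.741 = 172.653, so |A_typical| ~ 2^172.653 = 9.413e+51

9.413e+51


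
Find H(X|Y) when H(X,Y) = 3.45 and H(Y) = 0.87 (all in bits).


H(X|Y) = H(X,Y) - H(Y) = 3.45 - 0.87 = 2.58

2.58 bits


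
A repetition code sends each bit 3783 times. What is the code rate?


Rate = k/n = 1/3783

1/3783


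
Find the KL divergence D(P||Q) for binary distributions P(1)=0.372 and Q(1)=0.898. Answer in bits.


KL = p*log2(p/q) + (1-p)*log2((1-p)/(1-q)) = 0.372*log2(0.372/0.898) + 0.628*log2(0.628/0.102) = 1.1738

1.1738 bits


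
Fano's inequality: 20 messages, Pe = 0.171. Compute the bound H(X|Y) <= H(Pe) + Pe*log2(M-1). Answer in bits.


H(Pe) = -Pe*log2(Pe) - (1-Pe)*log2(1-Pe) = -0.171*log2(0.171) - 0.829*log2(0.829) = 0.435696 + 0.224291 = 0.66. Pe*log2(M-1) = 0.171*log2(19) = 0.726396. Bound = H(Pe) + Pe*log2(M-1) = 0.435696 + 0.224291 + 0.726396 = 1.3864

1.3864 bits


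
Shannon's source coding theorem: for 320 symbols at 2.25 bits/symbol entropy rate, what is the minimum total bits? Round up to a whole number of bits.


Minimum bits >= n * H = 320 * 2.25 = 720.0, rounded up to a whole number of bits = 720

720 bits


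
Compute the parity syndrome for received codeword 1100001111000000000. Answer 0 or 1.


Syndrome = XOR of all bits = 1 XOR 1 XOR 0 XOR 0 XOR 0 XOR 0 XOR 1 XOR 1 XOR 1 XOR 1 XOR 0 XOR 0 XOR 0 XOR 0 XOR 0 XOR 0 XOR 0 XOR 0 XOR 0 = 0

0


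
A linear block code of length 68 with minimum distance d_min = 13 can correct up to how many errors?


Correction capability = floor((d-1)/2) = floor((13-1)/2) = 6

6 errors


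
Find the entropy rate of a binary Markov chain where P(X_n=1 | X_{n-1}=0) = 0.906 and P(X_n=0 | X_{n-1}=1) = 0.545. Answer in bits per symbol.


Stationary distribution: pi_0 = p10/(p01+p10) = 0.3756, pi_1 = 0.6244. Entropy rate H' = pi_0*H(p01) + pi_1*H(p10) = 0.3756*0.4497 + 0.6244*0.9941 = 0.7896

0.7896 bits/symbol


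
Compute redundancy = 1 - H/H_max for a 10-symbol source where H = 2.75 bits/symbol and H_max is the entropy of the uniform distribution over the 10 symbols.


H_max = log2(K) = log2(10) = 3.3219 bits/symbol. Redundancy = 1 - H/H_max = 1 - 2.75/3.3219 = 1 - 0.8278 = 0.1722

0.1722


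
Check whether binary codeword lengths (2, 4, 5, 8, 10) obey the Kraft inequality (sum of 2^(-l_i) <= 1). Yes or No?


Kraft sum = sum(2^(-l_i)) = 0.3486, need <= 1. Result: satisfied (a binary prefix-free code with these lengths exists)

Yes


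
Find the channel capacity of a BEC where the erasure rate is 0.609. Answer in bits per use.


C = 1 - epsilon = 1 - 0.609 = 0.391

0.391 bits


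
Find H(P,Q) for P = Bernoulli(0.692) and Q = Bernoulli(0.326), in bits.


H(P,Q) = -p*log2(q) - (1-p)*log2(1-q). -0.692*log2(0.326) = 1.119003; -0.308*log2(0.674) = 0.175307. H(P,Q) = 1.119003 + 0.175307 = 1.2943

1.2943 bits


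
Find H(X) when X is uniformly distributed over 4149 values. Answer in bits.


H = log2(n) = log2(4149) = 12.0185

12.0185 bits


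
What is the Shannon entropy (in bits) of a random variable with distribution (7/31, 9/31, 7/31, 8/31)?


H = -sum(p_i * log2(p_i)). Terms: -(7/31)*log2(7/31) = 0.484771; -(9/31)*log2(9/31) = 0.518014; -(7/31)*log2(7/31) = 0.484771; -(8/31)*log2(8/31) = 0.504309. H = 0.484771 + 0.518014 + 0.484771 + 0.504309 = 1.9919

1.9919 bits


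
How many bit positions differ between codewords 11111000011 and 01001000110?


Count differing positions: ^ . ^ ^ . . . . ^ . ^ = 5 differences

5


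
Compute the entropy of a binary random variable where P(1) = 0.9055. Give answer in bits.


H = -p*log2(p) - (1-p)*log2(1-p). -0.9055*log2(0.9055) = 0.129680; -0.0945*log2(0.0945) = 0.321635. H = 0.129680 + 0.321635 = 0.4513

0.4513 bits


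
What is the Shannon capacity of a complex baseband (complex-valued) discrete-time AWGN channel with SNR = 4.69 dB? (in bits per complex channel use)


SNR_linear = 10^(4.69/10) = 2.9444; C = log2(1 + SNR_linear) = log2(1 + 2.9444) = 1.9798

1.9798 bits/channel use


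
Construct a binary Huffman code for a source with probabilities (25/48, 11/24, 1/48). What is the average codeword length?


Huffman construction (repeatedly merge the two least-probable nodes; each merge adds 1 bit to every symbol beneath it): 1/48 + 11/24 = 23/48; 23/48 + 25/48 = 1. Resulting codeword lengths (in the order the probabilities were given): (1, 2, 2). L_avg = sum(p_i * l_i) = 25/48*1 + 11/24*2 + 1/48*2 = 71/48 = 1.4792

1.4792 bits


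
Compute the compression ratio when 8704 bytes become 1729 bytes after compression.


Ratio = original / compressed = 8704 / 1729 = 5.0341

5.0341


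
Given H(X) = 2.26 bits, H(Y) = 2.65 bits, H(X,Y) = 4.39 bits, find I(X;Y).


I(X;Y) = H(X) + H(Y) - H(X,Y) = 2.26 + 2.65 - 4.39 = 0.52

0.52 bits


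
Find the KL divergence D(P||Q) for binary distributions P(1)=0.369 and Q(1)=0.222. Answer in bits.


KL = p*log2(p/q) + (1-p)*log2((1-p)/(1-q)) = 0.369*log2(0.369/0.222) + 0.631*log2(0.631/0.778) = 0.0799

0.0799 bits


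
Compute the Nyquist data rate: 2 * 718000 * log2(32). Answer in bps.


Rate = 2 * B * log2(M) = 2 * 718000 * 5.0 = 7180000.0

7180000.0 bps


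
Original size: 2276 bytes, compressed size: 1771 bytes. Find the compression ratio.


Ratio = original / compressed = 2276 / 1771 = 1.2851

1.2851


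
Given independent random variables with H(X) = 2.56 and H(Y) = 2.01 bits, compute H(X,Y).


For independent variables, H(X,Y) = H(X) + H(Y) = 2.56 + 2.01 = 4.57

4.57 bits


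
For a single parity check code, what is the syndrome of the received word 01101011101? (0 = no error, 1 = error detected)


Syndrome = XOR of all bits = 0 XOR 1 XOR 1 XOR 0 XOR 1 XOR 0 XOR 1 XOR 1 XOR 1 XOR 0 XOR 1 = 1

1


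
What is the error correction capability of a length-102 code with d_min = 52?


Correction capability = floor((d-1)/2) = floor((52-1)/2) = 25

25 errors


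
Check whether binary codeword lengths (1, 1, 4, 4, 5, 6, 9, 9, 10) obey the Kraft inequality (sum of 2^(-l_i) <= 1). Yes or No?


Kraft sum = sum(2^(-l_i)) = 1.1768, need <= 1. Result: violated (a binary prefix-free code with these lengths cannot exist)

No


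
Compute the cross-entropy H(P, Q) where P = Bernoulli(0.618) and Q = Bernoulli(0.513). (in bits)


H(P,Q) = -p*log2(q) - (1-p)*log2(1-q). -0.618*log2(0.513) = 0.595115; -0.382*log2(0.487) = 0.396518. H(P,Q) = 0.595115 + 0.396518 = 0.9916

0.9916 bits


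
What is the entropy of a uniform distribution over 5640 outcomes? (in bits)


H = log2(n) = log2(5640) = 12.4615

12.4615 bits


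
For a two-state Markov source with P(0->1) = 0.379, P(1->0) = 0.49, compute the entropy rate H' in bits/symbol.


Stationary distribution: pi_0 = p10/(p01+p10) = 0.5639, pi_1 = 0.4361. Entropy rate H' = pi_0*H(p01) + pi_1*H(p10) = 0.5639*0.9573 + 0.4361*0.9997 = 0.9758

0.9758 bits/symbol


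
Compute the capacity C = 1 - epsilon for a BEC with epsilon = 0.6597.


C = 1 - epsilon = 1 - 0.6597 = 0.3403

0.3403 bits


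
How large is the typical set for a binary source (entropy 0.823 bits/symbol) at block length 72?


log2|A_typical| = nH = 72 * 0.823 = 59.256, so |A_typical| ~ 2^59.256 = 6.884e+17

6.884e+17


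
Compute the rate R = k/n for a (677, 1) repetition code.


Rate = k/n = 1/677

1/677


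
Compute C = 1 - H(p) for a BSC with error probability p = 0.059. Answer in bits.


H(p) = -p*log2(p) - (1-p)*log2(1-p) = -0.059*log2(0.059) - 0.941*log2(0.941) = 0.240905 + 0.082557 = 0.3235. C = 1 - H(p) = 1 - 0.3235 = 0.6765

0.6765 bits


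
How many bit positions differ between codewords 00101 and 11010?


Count differing positions: ^ ^ ^ ^ ^ = 5 differences

5


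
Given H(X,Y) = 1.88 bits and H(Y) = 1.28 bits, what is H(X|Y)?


H(X|Y) = H(X,Y) - H(Y) = 1.88 - 1.28 = 0.6

0.6 bits


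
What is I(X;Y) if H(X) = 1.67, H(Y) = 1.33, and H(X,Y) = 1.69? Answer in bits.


I(X;Y) = H(X) + H(Y) - H(X,Y) = 1.67 + 1.33 - 1.69 = 1.31

1.31 bits


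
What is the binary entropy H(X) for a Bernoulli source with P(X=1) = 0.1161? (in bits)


H = -p*log2(p) - (1-p)*log2(1-p). -0.1161*log2(0.1161) = 0.360672; -0.8839*log2(0.8839) = 0.157374. H = 0.360672 + 0.157374 = 0.518

0.518 bits


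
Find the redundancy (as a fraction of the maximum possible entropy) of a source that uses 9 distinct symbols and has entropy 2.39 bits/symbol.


H_max = log2(K) = log2(9) = 3.1699 bits/symbol. Redundancy = 1 - H/H_max = 1 - 2.39/3.1699 = 1 - 0.754 = 0.246

0.246


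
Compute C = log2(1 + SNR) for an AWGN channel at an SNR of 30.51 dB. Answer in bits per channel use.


SNR_linear = 10^(30.51/10) = 1124.605; C = log2(1 + SNR_linear) = log2(1 + 1124.605) = 10.1365

10.1365 bits/channel use


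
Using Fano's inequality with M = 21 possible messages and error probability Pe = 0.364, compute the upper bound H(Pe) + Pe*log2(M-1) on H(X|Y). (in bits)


H(Pe) = -Pe*log2(Pe) - (1-Pe)*log2(1-Pe) = -0.364*log2(0.364) - 0.636*log2(0.636) = 0.530708 + 0.415245 = 0.946. Pe*log2(M-1) = 0.364*log2(20) = 1.573182. Bound = H(Pe) + Pe*log2(M-1) = 0.530708 + 0.415245 + 1.573182 = 2.5191

2.5191 bits


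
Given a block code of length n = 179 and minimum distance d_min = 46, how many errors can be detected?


Detection capability = d_min - 1 = 46 - 1 = 45

45 errors


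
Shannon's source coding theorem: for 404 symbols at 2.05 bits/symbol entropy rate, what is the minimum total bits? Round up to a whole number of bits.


Minimum bits >= n * H = 404 * 2.05 = 828.2, rounded up to a whole number of bits = 829

829 bits


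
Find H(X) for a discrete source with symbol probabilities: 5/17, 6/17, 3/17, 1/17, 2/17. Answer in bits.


H = -sum(p_i * log2(p_i)). Terms: -(5/17)*log2(5/17) = 0.519275; -(6/17)*log2(6/17) = 0.530294; -(3/17)*log2(3/17) = 0.441618; -(1/17)*log2(1/17) = 0.240439; -(2/17)*log2(2/17) = 0.363231. H = 0.519275 + 0.530294 + 0.441618 + 0.240439 + 0.363231 = 2.0949

2.0949 bits


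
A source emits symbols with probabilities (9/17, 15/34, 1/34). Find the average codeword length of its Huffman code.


Huffman construction (repeatedly merge the two least-probable nodes; each merge adds 1 bit to every symbol beneath it): 1/34 + 15/34 = 8/17; 8/17 + 9/17 = 1. Resulting codeword lengths (in the order the probabilities were given): (1, 2, 2). L_avg = sum(p_i * l_i) = 9/17*1 + 15/34*2 + 1/34*2 = 25/17 = 1.4706

1.4706 bits


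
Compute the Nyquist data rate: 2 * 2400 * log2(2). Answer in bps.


Rate = 2 * B * log2(M) = 2 * 2400 * 1.0 = 4800.0

4800.0 bps


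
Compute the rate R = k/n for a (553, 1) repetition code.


Rate = k/n = 1/553

1/553


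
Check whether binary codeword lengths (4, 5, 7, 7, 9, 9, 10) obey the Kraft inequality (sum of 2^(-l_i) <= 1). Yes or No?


Kraft sum = sum(2^(-l_i)) = 0.1143, need <= 1. Result: satisfied (a binary prefix-free code with these lengths exists)

Yes


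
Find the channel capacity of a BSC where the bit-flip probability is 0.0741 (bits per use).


H(p) = -p*log2(p) - (1-p)*log2(1-p) = -0.0741*log2(0.0741) - 0.9259*log2(0.9259) = 0.278200 + 0.102841 = 0.381. C = 1 - H(p) = 1 - 0.381 = 0.619

0.619 bits


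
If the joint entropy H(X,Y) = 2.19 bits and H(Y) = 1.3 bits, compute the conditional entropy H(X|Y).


H(X|Y) = H(X,Y) - H(Y) = 2.19 - 1.3 = 0.89

0.89 bits


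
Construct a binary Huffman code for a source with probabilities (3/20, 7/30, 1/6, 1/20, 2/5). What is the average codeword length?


Huffman construction (repeatedly merge the two least-probable nodes; each merge adds 1 bit to every symbol beneath it): 1/20 + 3/20 = 1/5; 1/6 + 1/5 = 11/30; 7/30 + 11/30 = 3/5; 2/5 + 3/5 = 1. Resulting codeword lengths (in the order the probabilities were given): (4, 2, 3, 4, 1). L_avg = sum(p_i * l_i) = 3/20*4 + 7/30*2 + 1/6*3 + 1/20*4 + 2/5*1 = 13/6 = 2.1667

2.1667 bits


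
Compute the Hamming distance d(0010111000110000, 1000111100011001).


Count differing positions: ^ . ^ . . . . ^ . . ^ . ^ . . ^ = 6 differences

6


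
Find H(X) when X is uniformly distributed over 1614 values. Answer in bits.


H = log2(n) = log2(1614) = 10.6564

10.6564 bits


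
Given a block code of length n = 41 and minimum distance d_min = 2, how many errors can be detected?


Detection capability = d_min - 1 = 2 - 1 = 1

1 errors


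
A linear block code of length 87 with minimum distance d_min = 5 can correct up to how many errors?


Correction capability = floor((d-1)/2) = floor((5-1)/2) = 2

2 errors


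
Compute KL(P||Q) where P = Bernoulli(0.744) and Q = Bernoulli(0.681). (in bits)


KL = p*log2(p/q) + (1-p)*log2((1-p)/(1-q)) = 0.744*log2(0.744/0.681) + 0.256*log2(0.256/0.319) = 0.0137

0.0137 bits


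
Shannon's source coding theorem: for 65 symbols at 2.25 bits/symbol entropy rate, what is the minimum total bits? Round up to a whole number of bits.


Minimum bits >= n * H = 65 * 2.25 = 146.25, rounded up to a whole number of bits = 147

147 bits


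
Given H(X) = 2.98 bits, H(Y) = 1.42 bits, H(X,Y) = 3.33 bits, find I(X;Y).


I(X;Y) = H(X) + H(Y) - H(X,Y) = 2.98 + 1.42 - 3.33 = 1.07

1.07 bits


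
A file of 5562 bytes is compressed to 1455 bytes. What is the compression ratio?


Ratio = original / compressed = 5562 / 1455 = 3.8227

3.8227


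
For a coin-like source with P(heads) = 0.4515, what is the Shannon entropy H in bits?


H = -p*log2(p) - (1-p)*log2(1-p). -0.4515*log2(0.4515) = 0.517962; -0.5485*log2(0.5485) = 0.475240. H = 0.517962 + 0.475240 = 0.9932

0.9932 bits


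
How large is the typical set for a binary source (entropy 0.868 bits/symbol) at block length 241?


log2|A_typical| = nH = 241 * 0.868 = 209.188, so |A_typical| ~ 2^209.188 = 9.373e+62

9.373e+62


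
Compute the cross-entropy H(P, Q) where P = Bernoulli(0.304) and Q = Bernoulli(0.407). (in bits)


H(P,Q) = -p*log2(q) - (1-p)*log2(1-q). -0.304*log2(0.407) = 0.394257; -0.696*log2(0.593) = 0.524712. H(P,Q) = 0.394257 + 0.524712 = 0.919

0.919 bits


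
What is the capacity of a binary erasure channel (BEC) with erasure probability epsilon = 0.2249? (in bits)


C = 1 - epsilon = 1 - 0.2249 = 0.7751

0.7751 bits


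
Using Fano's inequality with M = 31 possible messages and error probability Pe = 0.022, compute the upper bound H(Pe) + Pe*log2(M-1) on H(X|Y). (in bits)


H(Pe) = -Pe*log2(Pe) - (1-Pe)*log2(1-Pe) = -0.022*log2(0.022) - 0.978*log2(0.978) = 0.121140 + 0.031388 = 0.1525. Pe*log2(M-1) = 0.022*log2(30) = 0.107952. Bound = H(Pe) + Pe*log2(M-1) = 0.121140 + 0.031388 + 0.107952 = 0.2605

0.2605 bits


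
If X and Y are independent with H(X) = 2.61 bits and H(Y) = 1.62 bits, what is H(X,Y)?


For independent variables, H(X,Y) = H(X) + H(Y) = 2.61 + 1.62 = 4.23

4.23 bits


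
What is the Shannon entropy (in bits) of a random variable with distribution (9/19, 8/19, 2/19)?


H = -sum(p_i * log2(p_i)). Terms: -(9/19)*log2(9/19) = 0.510633; -(8/19)*log2(8/19) = 0.525443; -(2/19)*log2(2/19) = 0.341887. H = 0.510633 + 0.525443 + 0.341887 = 1.378

1.378 bits


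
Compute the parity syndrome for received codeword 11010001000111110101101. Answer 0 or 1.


Syndrome = XOR of all bits = 1 XOR 1 XOR 0 XOR 1 XOR 0 XOR 0 XOR 0 XOR 1 XOR 0 XOR 0 XOR 0 XOR 1 XOR 1 XOR 1 XOR 1 XOR 1 XOR 0 XOR 1 XOR 0 XOR 1 XOR 1 XOR 0 XOR 1 = 1

1


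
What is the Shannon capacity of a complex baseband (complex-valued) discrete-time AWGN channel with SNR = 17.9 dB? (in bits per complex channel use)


SNR_linear = 10^(17.9/10) = 61.6595; C = log2(1 + SNR_linear) = log2(1 + 61.6595) = 5.9695

5.9695 bits/channel use


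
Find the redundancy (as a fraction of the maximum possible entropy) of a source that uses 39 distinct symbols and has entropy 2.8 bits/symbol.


H_max = log2(K) = log2(39) = 5.2854 bits/symbol. Redundancy = 1 - H/H_max = 1 - 2.8/5.2854 = 1 - 0.5298 = 0.4702

0.4702


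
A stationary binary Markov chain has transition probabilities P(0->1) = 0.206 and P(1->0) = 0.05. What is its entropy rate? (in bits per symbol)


Stationary distribution: pi_0 = p10/(p01+p10) = 0.1953, pi_1 = 0.8047. Entropy rate H' = pi_0*H(p01) + pi_1*H(p10) = 0.1953*0.7338 + 0.8047*0.2864 = 0.3738

0.3738 bits/symbol


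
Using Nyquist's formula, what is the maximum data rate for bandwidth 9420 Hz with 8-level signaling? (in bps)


Rate = 2 * B * log2(M) = 2 * 9420 * 3.0 = 56520.0

56520.0 bps


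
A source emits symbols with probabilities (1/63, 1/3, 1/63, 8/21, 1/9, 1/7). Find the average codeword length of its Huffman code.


Huffman construction (repeatedly merge the two least-probable nodes; each merge adds 1 bit to every symbol beneath it): 1/63 + 1/63 = 2/63; 2/63 + 1/9 = 1/7; 1/7 + 1/7 = 2/7; 2/7 + 1/3 = 13/21; 8/21 + 13/21 = 1. Resulting codeword lengths (in the order the probabilities were given): (5, 2, 5, 1, 4, 3). L_avg = sum(p_i * l_i) = 1/63*5 + 1/3*2 + 1/63*5 + 8/21*1 + 1/9*4 + 1/7*3 = 131/63 = 2.0794

2.0794 bits


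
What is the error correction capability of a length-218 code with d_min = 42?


Correction capability = floor((d-1)/2) = floor((42-1)/2) = 20

20 errors


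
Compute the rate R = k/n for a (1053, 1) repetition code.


Rate = k/n = 1/1053

1/1053


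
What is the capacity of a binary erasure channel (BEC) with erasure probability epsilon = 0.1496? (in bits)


C = 1 - epsilon = 1 - 0.1496 = 0.8504

0.8504 bits


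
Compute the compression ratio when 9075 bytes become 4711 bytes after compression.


Ratio = original / compressed = 9075 / 4711 = 1.9263

1.9263


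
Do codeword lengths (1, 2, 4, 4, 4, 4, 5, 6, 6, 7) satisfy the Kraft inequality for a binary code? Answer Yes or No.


Kraft sum = sum(2^(-l_i)) = 1.0703, need <= 1. Result: violated (a binary prefix-free code with these lengths cannot exist)

No


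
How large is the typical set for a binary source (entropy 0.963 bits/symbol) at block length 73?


log2|A_typical| = nH = 73 * 0.963 = 70.299, so |A_typical| ~ 2^70.299 = 1.452e+21

1.452e+21


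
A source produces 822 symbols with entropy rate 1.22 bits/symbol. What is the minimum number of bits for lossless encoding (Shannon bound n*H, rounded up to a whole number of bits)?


Minimum bits >= n * H = 822 * 1.22 = 1002.84, rounded up to a whole number of bits = 1003

1003 bits


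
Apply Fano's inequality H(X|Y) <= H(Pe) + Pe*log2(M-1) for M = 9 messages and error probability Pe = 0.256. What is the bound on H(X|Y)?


H(Pe) = -Pe*log2(Pe) - (1-Pe)*log2(1-Pe) = -0.256*log2(0.256) - 0.744*log2(0.744) = 0.503241 + 0.317409 = 0.8207. Pe*log2(M-1) = 0.256*log2(8) = 0.768000. Bound = H(Pe) + Pe*log2(M-1) = 0.503241 + 0.317409 + 0.768000 = 1.5887

1.5887 bits


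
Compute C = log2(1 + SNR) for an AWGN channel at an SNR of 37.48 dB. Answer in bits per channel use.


SNR_linear = 10^(37.48/10) = 5597.576; C = log2(1 + SNR_linear) = log2(1 + 5597.576) = 12.4508

12.4508 bits/channel use


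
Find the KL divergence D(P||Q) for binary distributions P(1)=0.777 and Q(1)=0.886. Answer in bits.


KL = p*log2(p/q) + (1-p)*log2((1-p)/(1-q)) = 0.777*log2(0.777/0.886) + 0.223*log2(0.223/0.114) = 0.0687

0.0687 bits


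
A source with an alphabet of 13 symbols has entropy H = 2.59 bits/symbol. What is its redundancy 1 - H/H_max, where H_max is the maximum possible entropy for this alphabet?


H_max = log2(K) = log2(13) = 3.7004 bits/symbol. Redundancy = 1 - H/H_max = 1 - 2.59/3.7004 = 1 - 0.6999 = 0.3001

0.3001
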